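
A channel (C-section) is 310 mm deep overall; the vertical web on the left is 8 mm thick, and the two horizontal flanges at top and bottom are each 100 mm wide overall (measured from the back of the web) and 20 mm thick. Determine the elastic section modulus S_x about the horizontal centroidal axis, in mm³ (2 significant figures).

Treat the section as a set of non-overlapping primitives; coordinates are from the bounding-box lower-left.
Web: 8 × 310, A = 2 480 mm², y = 155 mm, Ī = 19 860 667 mm⁴.
Top flange (beyond web): 92 × 20, A = 1 840 mm², y = 300 mm, Ī = 61 333 mm⁴.
Bottom flange (beyond web): 92 × 20, A = 1 840 mm², y = 10 mm, Ī = 61 333 mm⁴.
By symmetry the centroid is at mid-height, ȳ = 155 mm.
Transfer each piece to the horizontal centroidal axis using Ī + A·d² with d = y − 155:
  web: d = 0 mm → contributes +19 860 667 mm⁴
  top flange (beyond web): d = 145 mm → contributes +38 747 333 mm⁴
  bottom flange (beyond web): d = -145 mm → contributes +38 747 333 mm⁴
Total I = 97 355 333 mm⁴.
Extreme fibre distance c = 155 mm; S = I/c = 628 099 mm³.

S_x ≈ 6.3 × 10⁵ mm³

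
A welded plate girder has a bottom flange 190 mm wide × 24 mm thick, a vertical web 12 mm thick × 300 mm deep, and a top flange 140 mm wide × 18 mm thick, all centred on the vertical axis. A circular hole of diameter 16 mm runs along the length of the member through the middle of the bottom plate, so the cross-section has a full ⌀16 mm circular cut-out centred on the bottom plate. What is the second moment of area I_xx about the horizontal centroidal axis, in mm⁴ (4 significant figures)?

I_xx ≈ 1.965 × 10⁸ mm⁴

Split into non-overlapping primitives; take the origin at the lower-left of the bounding box.
Bottom plate: 190 × 24, A = 4 560 mm², y = 12 mm, Ī = 218 880 mm⁴.
Web plate: 12 × 300, A = 3 600 mm², y = 174 mm, Ī = 27 000 000 mm⁴.
Top plate: 140 × 18, A = 2 520 mm², y = 333 mm, Ī = 68 040 mm⁴.
Hole (subtracted): ⌀16, A = 201.062 mm², y = 12 mm, Ī = 3216.99 mm⁴.
Centroid: ȳ = ΣA·y / ΣA = 144.849 mm.
Transfer each piece to the horizontal centroidal axis using Ī + A·d² with d = y − 144.849:
  bottom plate: d = -132.849 mm → contributes +80 698 078 mm⁴
  web plate: d = 29.1507 mm → contributes +30 059 140 mm⁴
  top plate: d = 188.151 mm → contributes +89 277 731 mm⁴
  hole: d = -132.849 mm → contributes −3 551 748 mm⁴
Total I = 196 483 201 mm⁴.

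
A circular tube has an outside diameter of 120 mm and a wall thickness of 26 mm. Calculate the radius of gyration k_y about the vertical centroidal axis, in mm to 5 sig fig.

k_y ≈ 34.482 mm

Treat the section as a set of non-overlapping primitives; coordinates are from the bounding-box lower-left.
Outer circle: ⌀120, A = 11309.73 mm², x = 60 mm, Ī = 10 178 760 mm⁴.
Bore (subtracted): ⌀68, A = 3631.681 mm², x = 60 mm, Ī = 1 049 556 mm⁴.
By symmetry the centroid is at mid-width, x̄ = 60 mm.
All pieces are centred on the vertical centroidal axis, so I = ΣĪ (holes subtracted) = 9 129 204 mm⁴.
Radius of gyration: k = √(I/A) = √(9 129 204 / 7678.052) = 34.48188 mm.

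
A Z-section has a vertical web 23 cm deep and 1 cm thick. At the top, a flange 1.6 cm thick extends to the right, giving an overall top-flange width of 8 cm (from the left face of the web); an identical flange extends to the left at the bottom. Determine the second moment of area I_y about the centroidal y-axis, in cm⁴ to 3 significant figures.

I_y ≈ 452 cm⁴

Decompose the section into non-overlapping parts with the origin at the bottom-left of its bounding rectangle.
Web: 1 × 23, A = 23 cm², x = 7.5 cm, Ī = 1.9167 cm⁴.
Top flange (beyond web): 7 × 1.6, A = 11.2 cm², x = 11.5 cm, Ī = 45.733 cm⁴.
Bottom flange (beyond web): 7 × 1.6, A = 11.2 cm², x = 3.5 cm, Ī = 45.733 cm⁴.
Centroid: x̄ = ΣA·x / ΣA = 7.5 cm.
Transfer each piece to the centroidal y-axis using Ī + A·d² with d = x − 7.5:
  web: d = 0 cm → contributes +1.9167 cm⁴
  top flange (beyond web): d = 4 cm → contributes +224.93 cm⁴
  bottom flange (beyond web): d = -4 cm → contributes +224.93 cm⁴
Total I = 451.78 cm⁴.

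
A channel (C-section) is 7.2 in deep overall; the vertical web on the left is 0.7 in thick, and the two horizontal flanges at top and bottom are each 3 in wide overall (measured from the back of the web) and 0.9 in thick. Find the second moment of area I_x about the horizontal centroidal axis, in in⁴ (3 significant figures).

Break the section into simple shapes (no overlaps), measuring from the bottom-left corner of the bounding box.
Web: 0.7 × 7.2, A = 5.04 in², y = 3.6 in, Ī = 21.773 in⁴.
Top flange (beyond web): 2.3 × 0.9, A = 2.07 in², y = 6.75 in, Ī = 0.13973 in⁴.
Bottom flange (beyond web): 2.3 × 0.9, A = 2.07 in², y = 0.45 in, Ī = 0.13973 in⁴.
By symmetry the centroid is at mid-height, ȳ = 3.6 in.
Transfer each piece to the horizontal centroidal axis using Ī + A·d² with d = y − 3.6:
  web: d = 0 in → contributes +21.773 in⁴
  top flange (beyond web): d = 3.15 in → contributes +20.679 in⁴
  bottom flange (beyond web): d = -3.15 in → contributes +20.679 in⁴
Total I = 63.131 in⁴.

I_x ≈ 63.1 in⁴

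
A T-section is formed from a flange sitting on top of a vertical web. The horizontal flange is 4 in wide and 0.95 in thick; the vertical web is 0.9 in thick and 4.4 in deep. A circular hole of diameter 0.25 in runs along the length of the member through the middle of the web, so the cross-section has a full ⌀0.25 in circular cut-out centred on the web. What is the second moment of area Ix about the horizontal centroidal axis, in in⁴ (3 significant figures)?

Break the section into simple shapes (no overlaps), measuring from the bottom-left corner of the bounding box.
Flange: 4 × 0.95, A = 3.8 in², y = 4.875 in, Ī = 0.28579 in⁴.
Web: 0.9 × 4.4, A = 3.96 in², y = 2.2 in, Ī = 6.3888 in⁴.
Hole (subtracted): ⌀0.25, A = 0.049087 in², y = 2.2 in, Ī = 0.00019175 in⁴.
Centroid: ȳ = ΣA·y / ΣA = 3.5183 in.
Transfer each piece to the horizontal centroidal axis using Ī + A·d² with d = y − 3.5183:
  flange: d = 1.3567 in → contributes +7.2806 in⁴
  web: d = -1.3183 in → contributes +13.271 in⁴
  hole: d = -1.3183 in → contributes −0.085496 in⁴
Total I = 20.466 in⁴.

Ix ≈ 20.5 in⁴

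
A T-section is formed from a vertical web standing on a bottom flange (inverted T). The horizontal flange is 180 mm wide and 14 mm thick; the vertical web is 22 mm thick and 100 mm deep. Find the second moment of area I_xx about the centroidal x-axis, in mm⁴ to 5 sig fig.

I_xx ≈ 5.6907 × 10⁶ mm⁴

Treat the section as a set of non-overlapping primitives; coordinates are from the bounding-box lower-left.
Flange: 180 × 14, A = 2 520 mm², y = 7 mm, Ī = 41 160 mm⁴.
Web: 22 × 100, A = 2 200 mm², y = 64 mm, Ī = 1 833 333 mm⁴.
Centroid: ȳ = ΣA·y / ΣA = 33.5678 mm.
Transfer each piece to the centroidal x-axis using Ī + A·d² with d = y − 33.5678:
  flange: d = -26.5678 mm → contributes +1 819 896 mm⁴
  web: d = 30.4322 mm → contributes +3 870 795 mm⁴
Total I = 5 690 692 mm⁴.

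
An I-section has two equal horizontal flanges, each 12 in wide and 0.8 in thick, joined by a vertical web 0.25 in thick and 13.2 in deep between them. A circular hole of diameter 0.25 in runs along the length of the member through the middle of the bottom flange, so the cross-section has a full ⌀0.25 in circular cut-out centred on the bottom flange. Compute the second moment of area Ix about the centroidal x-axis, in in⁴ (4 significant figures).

Break the section into simple shapes (no overlaps), measuring from the bottom-left corner of the bounding box.
Bottom flange: 12 × 0.8, A = 9.6 in², y = 0.4 in, Ī = 0.512 in⁴.
Web: 0.25 × 13.2, A = 3.3 in², y = 7.4 in, Ī = 47.916 in⁴.
Top flange: 12 × 0.8, A = 9.6 in², y = 14.4 in, Ī = 0.512 in⁴.
Hole (subtracted): ⌀0.25, A = 0.0490874 in², y = 0.4 in, Ī = 0.000191748 in⁴.
Centroid: ȳ = ΣA·y / ΣA = 7.41531 in.
Transfer each piece to the centroidal x-axis using Ī + A·d² with d = y − 7.41531:
  bottom flange: d = -7.01531 in → contributes +472.971 in⁴
  web: d = -0.015305 in → contributes +47.9168 in⁴
  top flange: d = 6.98469 in → contributes +468.857 in⁴
  hole: d = -7.01531 in → contributes −2.416 in⁴
Total I = 987.329 in⁴.

Ix ≈ 987.3 in⁴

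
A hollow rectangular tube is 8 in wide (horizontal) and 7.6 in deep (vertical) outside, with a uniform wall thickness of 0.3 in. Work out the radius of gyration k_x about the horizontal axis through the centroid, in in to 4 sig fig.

k_x ≈ 3.002 in

Decompose the section into non-overlapping parts with the origin at the bottom-left of its bounding rectangle.
Outer rectangle: 8 × 7.6, A = 60.8 in², y = 3.8 in, Ī = 292.651 in⁴.
Inner void (subtracted): 7.4 × 7, A = 51.8 in², y = 3.8 in, Ī = 211.517 in⁴.
By symmetry the centroid is at mid-height, ȳ = 3.8 in.
All pieces are centred on the horizontal axis through the centroid, so I = ΣĪ (holes subtracted) = 81.134 in⁴.
Radius of gyration: k = √(I/A) = √(81.134 / 9) = 3.00248 in.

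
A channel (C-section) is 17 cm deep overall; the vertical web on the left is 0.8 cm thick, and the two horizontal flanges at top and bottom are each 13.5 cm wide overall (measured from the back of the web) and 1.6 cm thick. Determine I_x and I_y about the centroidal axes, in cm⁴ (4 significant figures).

Treat the section as a set of non-overlapping primitives; coordinates are from the bounding-box lower-left.
Web: 0.8 × 17, A = 13.6 cm², y = 8.5 cm, Ī = 327.533 cm⁴.
Top flange (beyond web): 12.7 × 1.6, A = 20.32 cm², y = 16.2 cm, Ī = 4.33493 cm⁴.
Bottom flange (beyond web): 12.7 × 1.6, A = 20.32 cm², y = 0.8 cm, Ī = 4.33493 cm⁴.
By symmetry the centroid is at mid-height, ȳ = 8.5 cm.
Transfer each piece to the centroidal x-axis using Ī + A·d² with d = y − 8.5:
  web: d = 0 cm → contributes +327.533 cm⁴
  top flange (beyond web): d = 7.7 cm → contributes +1209.11 cm⁴
  bottom flange (beyond web): d = -7.7 cm → contributes +1209.11 cm⁴
Total I = 2745.75 cm⁴.
For the y-axis: x̄ = 5.45752 cm.
Repeating about the centroidal y-axis gives I_y = 1011.24 cm⁴.

I_x ≈ 2746 cm⁴, I_y ≈ 1011 cm⁴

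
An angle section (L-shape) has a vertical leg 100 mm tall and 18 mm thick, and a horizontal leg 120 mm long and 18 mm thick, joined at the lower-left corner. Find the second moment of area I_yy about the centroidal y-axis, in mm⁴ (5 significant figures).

Treat the section as a set of non-overlapping primitives; coordinates are from the bounding-box lower-left.
Vertical leg: 18 × 100, A = 1 800 mm², x = 9 mm, Ī = 48 600 mm⁴.
Horizontal leg (remainder): 102 × 18, A = 1 836 mm², x = 69 mm, Ī = 1 591 812 mm⁴.
Centroid: x̄ = ΣA·x / ΣA = 39.29703 mm.
Transfer each piece to the centroidal y-axis using Ī + A·d² with d = x − 39.29703:
  vertical leg: d = -30.29703 mm → contributes +1 700 838 mm⁴
  horizontal leg (remainder): d = 29.70297 mm → contributes +3 211 653 mm⁴
Total I = 4 912 491 mm⁴.

I_yy ≈ 4.9125 × 10⁶ mm⁴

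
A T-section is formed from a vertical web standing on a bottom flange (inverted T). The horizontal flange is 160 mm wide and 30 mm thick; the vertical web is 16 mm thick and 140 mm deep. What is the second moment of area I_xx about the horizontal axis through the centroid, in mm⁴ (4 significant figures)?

Decompose the section into non-overlapping parts with the origin at the bottom-left of its bounding rectangle.
Flange: 160 × 30, A = 4 800 mm², y = 15 mm, Ī = 360 000 mm⁴.
Web: 16 × 140, A = 2 240 mm², y = 100 mm, Ī = 3 658 667 mm⁴.
Centroid: ȳ = ΣA·y / ΣA = 42.0455 mm.
Transfer each piece to the horizontal axis through the centroid using Ī + A·d² with d = y − 42.0455:
  flange: d = -27.0455 mm → contributes +3 870 992 mm⁴
  web: d = 57.9545 mm → contributes +11 182 220 mm⁴
Total I = 15 053 212 mm⁴.

I_xx ≈ 1.505 × 10⁷ mm⁴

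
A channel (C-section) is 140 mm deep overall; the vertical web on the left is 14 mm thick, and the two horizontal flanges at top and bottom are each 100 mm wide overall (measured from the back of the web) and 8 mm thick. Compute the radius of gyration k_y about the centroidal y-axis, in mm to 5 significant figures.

Treat the section as a set of non-overlapping primitives; coordinates are from the bounding-box lower-left.
Web: 14 × 140, A = 1 960 mm², x = 7 mm, Ī = 32013.33 mm⁴.
Top flange (beyond web): 86 × 8, A = 688 mm², x = 57 mm, Ī = 424037.3 mm⁴.
Bottom flange (beyond web): 86 × 8, A = 688 mm², x = 57 mm, Ī = 424037.3 mm⁴.
Centroid: x̄ = ΣA·x / ΣA = 27.6235 mm.
Transfer each piece to the centroidal y-axis using Ī + A·d² with d = x − 27.6235:
  web: d = -20.6235 mm → contributes +865657.8 mm⁴
  top flange (beyond web): d = 29.3765 mm → contributes +1 017 767 mm⁴
  bottom flange (beyond web): d = 29.3765 mm → contributes +1 017 767 mm⁴
Total I = 2 901 191 mm⁴.
Radius of gyration: k = √(I/A) = √(2 901 191 / 3 336) = 29.49003 mm.

k_y ≈ 29.490 mm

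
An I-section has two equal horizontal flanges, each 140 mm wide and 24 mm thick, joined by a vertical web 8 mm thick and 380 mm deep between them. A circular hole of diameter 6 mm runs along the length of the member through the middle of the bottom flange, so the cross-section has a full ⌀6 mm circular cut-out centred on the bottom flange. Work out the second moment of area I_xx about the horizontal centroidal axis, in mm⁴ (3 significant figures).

I_xx ≈ 3.10 × 10⁸ mm⁴

Decompose the section into non-overlapping parts with the origin at the bottom-left of its bounding rectangle.
Bottom flange: 140 × 24, A = 3 360 mm², y = 12 mm, Ī = 161 280 mm⁴.
Web: 8 × 380, A = 3 040 mm², y = 214 mm, Ī = 36 581 333 mm⁴.
Top flange: 140 × 24, A = 3 360 mm², y = 416 mm, Ī = 161 280 mm⁴.
Hole (subtracted): ⌀6, A = 28.274 mm², y = 12 mm, Ī = 63.617 mm⁴.
Centroid: ȳ = ΣA·y / ΣA = 214.59 mm.
Transfer each piece to the horizontal centroidal axis using Ī + A·d² with d = y − 214.59:
  bottom flange: d = -202.59 mm → contributes +138 060 540 mm⁴
  web: d = -0.58689 mm → contributes +36 582 380 mm⁴
  top flange: d = 201.41 mm → contributes +136 467 215 mm⁴
  hole: d = -202.59 mm → contributes −1 160 483 mm⁴
Total I = 309 949 652 mm⁴.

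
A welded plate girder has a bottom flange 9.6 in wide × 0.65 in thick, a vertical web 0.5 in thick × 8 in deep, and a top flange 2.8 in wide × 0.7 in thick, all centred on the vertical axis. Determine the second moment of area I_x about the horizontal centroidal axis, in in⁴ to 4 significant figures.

Decompose the section into non-overlapping parts with the origin at the bottom-left of its bounding rectangle.
Bottom plate: 9.6 × 0.65, A = 6.24 in², y = 0.325 in, Ī = 0.2197 in⁴.
Web plate: 0.5 × 8, A = 4 in², y = 4.65 in, Ī = 21.3333 in⁴.
Top plate: 2.8 × 0.7, A = 1.96 in², y = 9 in, Ī = 0.0800333 in⁴.
Centroid: ȳ = ΣA·y / ΣA = 3.13672 in.
Transfer each piece to the horizontal centroidal axis using Ī + A·d² with d = y − 3.13672:
  bottom plate: d = -2.81172 in → contributes +49.5517 in⁴
  web plate: d = 1.51328 in → contributes +30.4934 in⁴
  top plate: d = 5.86328 in → contributes +67.461 in⁴
Total I = 147.506 in⁴.

I_x ≈ 147.5 in⁴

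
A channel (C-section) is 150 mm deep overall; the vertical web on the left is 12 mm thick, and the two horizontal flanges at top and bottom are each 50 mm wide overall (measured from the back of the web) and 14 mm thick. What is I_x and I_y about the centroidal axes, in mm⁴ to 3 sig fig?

I_x ≈ 8.31 × 10⁶ mm⁴, I_y ≈ 5.68 × 10⁵ mm⁴

Break the section into simple shapes (no overlaps), measuring from the bottom-left corner of the bounding box.
Web: 12 × 150, A = 1 800 mm², y = 75 mm, Ī = 3 375 000 mm⁴.
Top flange (beyond web): 38 × 14, A = 532 mm², y = 143 mm, Ī = 8689.3 mm⁴.
Bottom flange (beyond web): 38 × 14, A = 532 mm², y = 7 mm, Ī = 8689.3 mm⁴.
By symmetry the centroid is at mid-height, ȳ = 75 mm.
Transfer each piece to the centroidal x-axis using Ī + A·d² with d = y − 75:
  web: d = 0 mm → contributes +3 375 000 mm⁴
  top flange (beyond web): d = 68 mm → contributes +2 468 657 mm⁴
  bottom flange (beyond web): d = -68 mm → contributes +2 468 657 mm⁴
Total I = 8 312 315 mm⁴.
For the y-axis: x̄ = 15.288 mm.
Repeating about the centroidal y-axis gives I_y = 567 582 mm⁴.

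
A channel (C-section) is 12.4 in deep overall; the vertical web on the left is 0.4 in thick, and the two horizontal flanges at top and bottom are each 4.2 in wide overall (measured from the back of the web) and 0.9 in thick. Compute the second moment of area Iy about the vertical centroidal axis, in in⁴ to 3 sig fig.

Split into non-overlapping primitives; take the origin at the lower-left of the bounding box.
Web: 0.4 × 12.4, A = 4.96 in², x = 0.2 in, Ī = 0.066133 in⁴.
Top flange (beyond web): 3.8 × 0.9, A = 3.42 in², x = 2.3 in, Ī = 4.1154 in⁴.
Bottom flange (beyond web): 3.8 × 0.9, A = 3.42 in², x = 2.3 in, Ī = 4.1154 in⁴.
Centroid: x̄ = ΣA·x / ΣA = 1.4173 in.
Transfer each piece to the vertical centroidal axis using Ī + A·d² with d = x − 1.4173:
  web: d = -1.2173 in → contributes +7.4158 in⁴
  top flange (beyond web): d = 0.88271 in → contributes +6.7802 in⁴
  bottom flange (beyond web): d = 0.88271 in → contributes +6.7802 in⁴
Total I = 20.976 in⁴.

Iy ≈ 21.0 in⁴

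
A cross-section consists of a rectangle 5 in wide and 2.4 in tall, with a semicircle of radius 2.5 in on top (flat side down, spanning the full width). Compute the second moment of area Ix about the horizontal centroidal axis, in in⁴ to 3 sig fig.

Break the section into simple shapes (no overlaps), measuring from the bottom-left corner of the bounding box.
Rectangular body: 5 × 2.4, A = 12 in², y = 1.2 in, Ī = 5.76 in⁴.
Semicircular cap: semicircle r = 2.5, A = 9.8175 in², y = 3.461 in, Ī = 4.2874 in⁴.
Centroid: ȳ = ΣA·y / ΣA = 2.2174 in.
Transfer each piece to the horizontal centroidal axis using Ī + A·d² with d = y − 2.2174:
  rectangular body: d = -1.0174 in → contributes +18.182 in⁴
  semicircular cap: d = 1.2436 in → contributes +19.471 in⁴
Total I = 37.653 in⁴.

Ix ≈ 37.7 in⁴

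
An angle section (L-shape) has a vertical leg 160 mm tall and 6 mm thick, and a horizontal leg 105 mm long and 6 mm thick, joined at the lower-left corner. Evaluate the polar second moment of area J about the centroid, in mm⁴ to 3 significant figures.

Decompose the section into non-overlapping parts with the origin at the bottom-left of its bounding rectangle.
Vertical leg: 6 × 160, A = 960 mm², y = 80 mm, Ī = 2 048 000 mm⁴.
Horizontal leg (remainder): 99 × 6, A = 594 mm², y = 3 mm, Ī = 1 782 mm⁴.
Centroid: ȳ = ΣA·y / ΣA = 50.568 mm.
Transfer each piece to the centroidal x-axis using Ī + A·d² with d = y − 50.568:
  vertical leg: d = 29.432 mm → contributes +2 879 617 mm⁴
  horizontal leg (remainder): d = -47.568 mm → contributes +1 345 810 mm⁴
Total I = 4 225 427 mm⁴.
For the y-axis: x̄ = 23.068 mm.
Repeating about the centroidal y-axis gives I_y = 1 499 435 mm⁴.
Polar second moment: J = I_x + I_y = 5 724 862 mm⁴.

J ≈ 5.72 × 10⁶ mm⁴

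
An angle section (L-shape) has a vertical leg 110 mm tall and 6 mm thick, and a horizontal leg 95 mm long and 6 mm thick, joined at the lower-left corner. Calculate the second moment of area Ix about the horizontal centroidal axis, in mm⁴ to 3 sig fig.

Ix ≈ 1.47 × 10⁶ mm⁴

Treat the section as a set of non-overlapping primitives; coordinates are from the bounding-box lower-left.
Vertical leg: 6 × 110, A = 660 mm², y = 55 mm, Ī = 665 500 mm⁴.
Horizontal leg (remainder): 89 × 6, A = 534 mm², y = 3 mm, Ī = 1 602 mm⁴.
Centroid: ȳ = ΣA·y / ΣA = 31.744 mm.
Transfer each piece to the horizontal centroidal axis using Ī + A·d² with d = y − 31.744:
  vertical leg: d = 23.256 mm → contributes +1 022 464 mm⁴
  horizontal leg (remainder): d = -28.744 mm → contributes +442 794 mm⁴
Total I = 1 465 258 mm⁴.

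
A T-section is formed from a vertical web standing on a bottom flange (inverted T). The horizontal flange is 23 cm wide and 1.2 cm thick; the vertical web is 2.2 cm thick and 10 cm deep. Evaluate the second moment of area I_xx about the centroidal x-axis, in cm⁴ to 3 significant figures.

I_xx ≈ 571 cm⁴

Treat the section as a set of non-overlapping primitives; coordinates are from the bounding-box lower-left.
Flange: 23 × 1.2, A = 27.6 cm², y = 0.6 cm, Ī = 3.312 cm⁴.
Web: 2.2 × 10, A = 22 cm², y = 6.2 cm, Ī = 183.33 cm⁴.
Centroid: ȳ = ΣA·y / ΣA = 3.0839 cm.
Transfer each piece to the centroidal x-axis using Ī + A·d² with d = y − 3.0839:
  flange: d = -2.4839 cm → contributes +173.59 cm⁴
  web: d = 3.1161 cm → contributes +396.96 cm⁴
Total I = 570.55 cm⁴.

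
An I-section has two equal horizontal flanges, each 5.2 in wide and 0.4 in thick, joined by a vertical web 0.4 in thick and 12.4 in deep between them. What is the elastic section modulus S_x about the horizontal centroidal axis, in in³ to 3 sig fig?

Split into non-overlapping primitives; take the origin at the lower-left of the bounding box.
Bottom flange: 5.2 × 0.4, A = 2.08 in², y = 0.2 in, Ī = 0.027733 in⁴.
Web: 0.4 × 12.4, A = 4.96 in², y = 6.6 in, Ī = 63.554 in⁴.
Top flange: 5.2 × 0.4, A = 2.08 in², y = 13 in, Ī = 0.027733 in⁴.
By symmetry the centroid is at mid-height, ȳ = 6.6 in.
Transfer each piece to the horizontal centroidal axis using Ī + A·d² with d = y − 6.6:
  bottom flange: d = -6.4 in → contributes +85.225 in⁴
  web: d = 0 in → contributes +63.554 in⁴
  top flange: d = 6.4 in → contributes +85.225 in⁴
Total I = 234 in⁴.
Extreme fibre distance c = 6.6 in; S = I/c = 35.455 in³.

S_x ≈ 35.5 in³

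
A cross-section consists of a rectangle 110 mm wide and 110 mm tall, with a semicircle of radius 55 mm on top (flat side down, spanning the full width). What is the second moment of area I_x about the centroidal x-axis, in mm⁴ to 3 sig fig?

I_x ≈ 3.41 × 10⁷ mm⁴

Treat the section as a set of non-overlapping primitives; coordinates are from the bounding-box lower-left.
Rectangular body: 110 × 110, A = 12 100 mm², y = 55 mm, Ī = 12 200 833 mm⁴.
Semicircular cap: semicircle r = 55, A = 4751.7 mm², y = 133.34 mm, Ī = 1 004 345 mm⁴.
Centroid: ȳ = ΣA·y / ΣA = 77.09 mm.
Transfer each piece to the centroidal x-axis using Ī + A·d² with d = y − 77.09:
  rectangular body: d = -22.09 mm → contributes +18 105 398 mm⁴
  semicircular cap: d = 56.252 mm → contributes +16 040 196 mm⁴
Total I = 34 145 595 mm⁴.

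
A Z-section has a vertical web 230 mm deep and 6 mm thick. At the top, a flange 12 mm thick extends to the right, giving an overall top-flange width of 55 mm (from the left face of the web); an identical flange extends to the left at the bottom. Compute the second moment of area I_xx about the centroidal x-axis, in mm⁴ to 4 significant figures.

Treat the section as a set of non-overlapping primitives; coordinates are from the bounding-box lower-left.
Web: 6 × 230, A = 1 380 mm², y = 115 mm, Ī = 6 083 500 mm⁴.
Top flange (beyond web): 49 × 12, A = 588 mm², y = 224 mm, Ī = 7 056 mm⁴.
Bottom flange (beyond web): 49 × 12, A = 588 mm², y = 6 mm, Ī = 7 056 mm⁴.
Centroid: ȳ = ΣA·y / ΣA = 115 mm.
Transfer each piece to the centroidal x-axis using Ī + A·d² with d = y − 115:
  web: d = 0 mm → contributes +6 083 500 mm⁴
  top flange (beyond web): d = 109 mm → contributes +6 993 084 mm⁴
  bottom flange (beyond web): d = -109 mm → contributes +6 993 084 mm⁴
Total I = 20 069 668 mm⁴.

I_xx ≈ 2.007 × 10⁷ mm⁴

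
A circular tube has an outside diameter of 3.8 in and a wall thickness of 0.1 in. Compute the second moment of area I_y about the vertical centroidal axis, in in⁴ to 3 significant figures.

I_y ≈ 1.99 in⁴

Break the section into simple shapes (no overlaps), measuring from the bottom-left corner of the bounding box.
Outer circle: ⌀3.8, A = 11.341 in², x = 1.9 in, Ī = 10.235 in⁴.
Bore (subtracted): ⌀3.6, A = 10.179 in², x = 1.9 in, Ī = 8.2448 in⁴.
By symmetry the centroid is at mid-width, x̄ = 1.9 in.
All pieces are centred on the vertical centroidal axis, so I = ΣĪ (holes subtracted) = 1.9906 in⁴.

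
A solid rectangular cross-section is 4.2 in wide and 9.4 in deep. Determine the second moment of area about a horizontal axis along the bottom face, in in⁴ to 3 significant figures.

I_base ≈ 1160 in⁴

The section: 4.2 × 9.4, A = 39.48 in², y = 4.7 in, Ī = 290.7 in⁴.
Transfer it to a horizontal axis along the bottom face using Ī + A·d² with d = y − 0:
  the section: d = 4.7 in → contributes +1162.8 in⁴
Total I = 1162.8 in⁴.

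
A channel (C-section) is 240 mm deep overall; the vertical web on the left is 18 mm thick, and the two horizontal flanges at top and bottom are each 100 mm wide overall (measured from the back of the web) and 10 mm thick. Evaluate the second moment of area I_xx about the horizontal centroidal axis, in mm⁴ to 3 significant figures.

Decompose the section into non-overlapping parts with the origin at the bottom-left of its bounding rectangle.
Web: 18 × 240, A = 4 320 mm², y = 120 mm, Ī = 20 736 000 mm⁴.
Top flange (beyond web): 82 × 10, A = 820 mm², y = 235 mm, Ī = 6833.3 mm⁴.
Bottom flange (beyond web): 82 × 10, A = 820 mm², y = 5 mm, Ī = 6833.3 mm⁴.
By symmetry the centroid is at mid-height, ȳ = 120 mm.
Transfer each piece to the horizontal centroidal axis using Ī + A·d² with d = y − 120:
  web: d = 0 mm → contributes +20 736 000 mm⁴
  top flange (beyond web): d = 115 mm → contributes +10 851 333 mm⁴
  bottom flange (beyond web): d = -115 mm → contributes +10 851 333 mm⁴
Total I = 42 438 667 mm⁴.

I_xx ≈ 4.24 × 10⁷ mm⁴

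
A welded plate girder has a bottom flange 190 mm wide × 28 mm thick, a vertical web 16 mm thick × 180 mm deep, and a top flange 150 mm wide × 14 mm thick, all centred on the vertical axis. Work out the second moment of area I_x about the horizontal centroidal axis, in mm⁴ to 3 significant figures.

I_x ≈ 7.36 × 10⁷ mm⁴

Split into non-overlapping primitives; take the origin at the lower-left of the bounding box.
Bottom plate: 190 × 28, A = 5 320 mm², y = 14 mm, Ī = 347 573 mm⁴.
Web plate: 16 × 180, A = 2 880 mm², y = 118 mm, Ī = 7 776 000 mm⁴.
Top plate: 150 × 14, A = 2 100 mm², y = 215 mm, Ī = 34 300 mm⁴.
Centroid: ȳ = ΣA·y / ΣA = 84.06 mm.
Transfer each piece to the horizontal centroidal axis using Ī + A·d² with d = y − 84.06:
  bottom plate: d = -70.06 mm → contributes +26 460 425 mm⁴
  web plate: d = 33.94 mm → contributes +11 093 502 mm⁴
  top plate: d = 130.94 mm → contributes +36 039 289 mm⁴
Total I = 73 593 216 mm⁴.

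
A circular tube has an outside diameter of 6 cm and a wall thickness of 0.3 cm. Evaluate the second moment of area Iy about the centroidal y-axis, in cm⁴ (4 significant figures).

Iy ≈ 21.88 cm⁴

Break the section into simple shapes (no overlaps), measuring from the bottom-left corner of the bounding box.
Outer circle: ⌀6, A = 28.2743 cm², x = 3 cm, Ī = 63.6173 cm⁴.
Bore (subtracted): ⌀5.4, A = 22.9022 cm², x = 3 cm, Ī = 41.7393 cm⁴.
By symmetry the centroid is at mid-width, x̄ = 3 cm.
All pieces are centred on the centroidal y-axis, so I = ΣĪ (holes subtracted) = 21.878 cm⁴.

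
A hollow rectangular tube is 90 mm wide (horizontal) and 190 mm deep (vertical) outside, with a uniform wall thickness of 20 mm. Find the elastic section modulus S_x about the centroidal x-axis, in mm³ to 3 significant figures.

S_x ≈ 3.93 × 10⁵ mm³

Decompose the section into non-overlapping parts with the origin at the bottom-left of its bounding rectangle.
Outer rectangle: 90 × 190, A = 17 100 mm², y = 95 mm, Ī = 51 442 500 mm⁴.
Inner void (subtracted): 50 × 150, A = 7 500 mm², y = 95 mm, Ī = 14 062 500 mm⁴.
By symmetry the centroid is at mid-height, ȳ = 95 mm.
All pieces are centred on the centroidal x-axis, so I = ΣĪ (holes subtracted) = 37 380 000 mm⁴.
Extreme fibre distance c = 95 mm; S = I/c = 393 474 mm³.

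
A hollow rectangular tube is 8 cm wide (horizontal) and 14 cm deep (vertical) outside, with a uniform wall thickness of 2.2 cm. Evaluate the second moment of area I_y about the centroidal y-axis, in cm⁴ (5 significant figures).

I_y ≈ 560.01 cm⁴

Split into non-overlapping primitives; take the origin at the lower-left of the bounding box.
Outer rectangle: 8 × 14, A = 112 cm², x = 4 cm, Ī = 597.3333 cm⁴.
Inner void (subtracted): 3.6 × 9.6, A = 34.56 cm², x = 4 cm, Ī = 37.3248 cm⁴.
By symmetry the centroid is at mid-width, x̄ = 4 cm.
All pieces are centred on the centroidal y-axis, so I = ΣĪ (holes subtracted) = 560.0085 cm⁴.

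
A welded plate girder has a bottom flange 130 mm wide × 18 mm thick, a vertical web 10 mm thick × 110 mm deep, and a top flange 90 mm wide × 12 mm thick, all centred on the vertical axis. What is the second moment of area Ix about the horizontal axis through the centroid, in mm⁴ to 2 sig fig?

Break the section into simple shapes (no overlaps), measuring from the bottom-left corner of the bounding box.
Bottom plate: 130 × 18, A = 2 340 mm², y = 9 mm, Ī = 63 180 mm⁴.
Web plate: 10 × 110, A = 1 100 mm², y = 73 mm, Ī = 1 109 167 mm⁴.
Top plate: 90 × 12, A = 1 080 mm², y = 134 mm, Ī = 12 960 mm⁴.
Centroid: ȳ = ΣA·y / ΣA = 54.44 mm.
Transfer each piece to the horizontal axis through the centroid using Ī + A·d² with d = y − 54.44:
  bottom plate: d = -45.44 mm → contributes +4 895 324 mm⁴
  web plate: d = 18.56 mm → contributes +1 487 986 mm⁴
  top plate: d = 79.56 mm → contributes +6 848 711 mm⁴
Total I = 13 232 022 mm⁴.

Ix ≈ 1.3 × 10⁷ mm⁴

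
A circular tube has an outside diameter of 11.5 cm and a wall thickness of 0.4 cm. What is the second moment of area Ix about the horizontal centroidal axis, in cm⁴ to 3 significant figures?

Break the section into simple shapes (no overlaps), measuring from the bottom-left corner of the bounding box.
Outer circle: ⌀11.5, A = 103.87 cm², y = 5.75 cm, Ī = 858.54 cm⁴.
Bore (subtracted): ⌀10.7, A = 89.92 cm², y = 5.75 cm, Ī = 643.44 cm⁴.
By symmetry the centroid is at mid-height, ȳ = 5.75 cm.
All pieces are centred on the horizontal centroidal axis, so I = ΣĪ (holes subtracted) = 215.11 cm⁴.

Ix ≈ 215 cm⁴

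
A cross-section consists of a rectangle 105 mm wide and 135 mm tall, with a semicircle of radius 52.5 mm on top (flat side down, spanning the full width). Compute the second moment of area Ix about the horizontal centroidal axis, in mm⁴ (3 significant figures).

Ix ≈ 4.91 × 10⁷ mm⁴

Split into non-overlapping primitives; take the origin at the lower-left of the bounding box.
Rectangular body: 105 × 135, A = 14 175 mm², y = 67.5 mm, Ī = 21 528 281 mm⁴.
Semicircular cap: semicircle r = 52.5, A = 4329.5 mm², y = 157.28 mm, Ī = 833 814 mm⁴.
Centroid: ȳ = ΣA·y / ΣA = 88.506 mm.
Transfer each piece to the horizontal centroidal axis using Ī + A·d² with d = y − 88.506:
  rectangular body: d = -21.006 mm → contributes +27 783 184 mm⁴
  semicircular cap: d = 68.775 mm → contributes +21 312 644 mm⁴
Total I = 49 095 828 mm⁴.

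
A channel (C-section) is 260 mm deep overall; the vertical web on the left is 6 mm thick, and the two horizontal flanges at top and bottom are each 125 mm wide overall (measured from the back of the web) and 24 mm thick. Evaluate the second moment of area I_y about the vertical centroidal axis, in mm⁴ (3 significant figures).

Break the section into simple shapes (no overlaps), measuring from the bottom-left corner of the bounding box.
Web: 6 × 260, A = 1 560 mm², x = 3 mm, Ī = 4 680 mm⁴.
Top flange (beyond web): 119 × 24, A = 2 856 mm², x = 65.5 mm, Ī = 3 370 318 mm⁴.
Bottom flange (beyond web): 119 × 24, A = 2 856 mm², x = 65.5 mm, Ī = 3 370 318 mm⁴.
Centroid: x̄ = ΣA·x / ΣA = 52.092 mm.
Transfer each piece to the vertical centroidal axis using Ī + A·d² with d = x − 52.092:
  web: d = -49.092 mm → contributes +3 764 381 mm⁴
  top flange (beyond web): d = 13.408 mm → contributes +3 883 723 mm⁴
  bottom flange (beyond web): d = 13.408 mm → contributes +3 883 723 mm⁴
Total I = 11 531 826 mm⁴.

I_y ≈ 1.15 × 10⁷ mm⁴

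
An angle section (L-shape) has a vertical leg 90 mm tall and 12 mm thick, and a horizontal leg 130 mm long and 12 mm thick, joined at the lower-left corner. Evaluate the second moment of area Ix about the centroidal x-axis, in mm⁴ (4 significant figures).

Ix ≈ 1.678 × 10⁶ mm⁴

Decompose the section into non-overlapping parts with the origin at the bottom-left of its bounding rectangle.
Vertical leg: 12 × 90, A = 1 080 mm², y = 45 mm, Ī = 729 000 mm⁴.
Horizontal leg (remainder): 118 × 12, A = 1 416 mm², y = 6 mm, Ī = 16 992 mm⁴.
Centroid: ȳ = ΣA·y / ΣA = 22.875 mm.
Transfer each piece to the centroidal x-axis using Ī + A·d² with d = y − 22.875:
  vertical leg: d = 22.125 mm → contributes +1 257 677 mm⁴
  horizontal leg (remainder): d = -16.875 mm → contributes +420 220 mm⁴
Total I = 1 677 897 mm⁴.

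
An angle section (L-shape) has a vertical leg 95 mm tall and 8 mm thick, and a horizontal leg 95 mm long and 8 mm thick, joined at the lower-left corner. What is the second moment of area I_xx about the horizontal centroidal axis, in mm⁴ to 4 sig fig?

Split into non-overlapping primitives; take the origin at the lower-left of the bounding box.
Vertical leg: 8 × 95, A = 760 mm², y = 47.5 mm, Ī = 571 583 mm⁴.
Horizontal leg (remainder): 87 × 8, A = 696 mm², y = 4 mm, Ī = 3 712 mm⁴.
Centroid: ȳ = ΣA·y / ΣA = 26.706 mm.
Transfer each piece to the horizontal centroidal axis using Ī + A·d² with d = y − 26.706:
  vertical leg: d = 20.794 mm → contributes +900 199 mm⁴
  horizontal leg (remainder): d = -22.706 mm → contributes +362 545 mm⁴
Total I = 1 262 744 mm⁴.

I_xx ≈ 1.263 × 10⁶ mm⁴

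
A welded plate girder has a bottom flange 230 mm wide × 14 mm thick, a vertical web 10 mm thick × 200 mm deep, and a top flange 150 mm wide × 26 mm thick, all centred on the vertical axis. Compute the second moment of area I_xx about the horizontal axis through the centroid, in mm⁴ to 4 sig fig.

I_xx ≈ 9.259 × 10⁷ mm⁴

Decompose the section into non-overlapping parts with the origin at the bottom-left of its bounding rectangle.
Bottom plate: 230 × 14, A = 3 220 mm², y = 7 mm, Ī = 52593.3 mm⁴.
Web plate: 10 × 200, A = 2 000 mm², y = 114 mm, Ī = 6 666 667 mm⁴.
Top plate: 150 × 26, A = 3 900 mm², y = 227 mm, Ī = 219 700 mm⁴.
Centroid: ȳ = ΣA·y / ΣA = 124.544 mm.
Transfer each piece to the horizontal axis through the centroid using Ī + A·d² with d = y − 124.544:
  bottom plate: d = -117.544 mm → contributes +44 541 913 mm⁴
  web plate: d = -10.5439 mm → contributes +6 889 013 mm⁴
  top plate: d = 102.456 mm → contributes +41 159 017 mm⁴
Total I = 92 589 942 mm⁴.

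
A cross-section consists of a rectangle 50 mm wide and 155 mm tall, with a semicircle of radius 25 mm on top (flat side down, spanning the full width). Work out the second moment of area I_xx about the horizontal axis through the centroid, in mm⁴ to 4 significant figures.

I_xx ≈ 2.232 × 10⁷ mm⁴

Treat the section as a set of non-overlapping primitives; coordinates are from the bounding-box lower-left.
Rectangular body: 50 × 155, A = 7 750 mm², y = 77.5 mm, Ī = 15 516 146 mm⁴.
Semicircular cap: semicircle r = 25, A = 981.748 mm², y = 165.61 mm, Ī = 42873.8 mm⁴.
Centroid: ȳ = ΣA·y / ΣA = 87.4066 mm.
Transfer each piece to the horizontal axis through the centroid using Ī + A·d² with d = y − 87.4066:
  rectangular body: d = -9.90662 mm → contributes +16 276 740 mm⁴
  semicircular cap: d = 78.2037 mm → contributes +6 047 066 mm⁴
Total I = 22 323 806 mm⁴.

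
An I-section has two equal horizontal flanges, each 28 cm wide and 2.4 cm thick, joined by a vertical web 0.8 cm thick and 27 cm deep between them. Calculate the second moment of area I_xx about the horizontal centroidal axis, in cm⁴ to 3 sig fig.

Decompose the section into non-overlapping parts with the origin at the bottom-left of its bounding rectangle.
Bottom flange: 28 × 2.4, A = 67.2 cm², y = 1.2 cm, Ī = 32.256 cm⁴.
Web: 0.8 × 27, A = 21.6 cm², y = 15.9 cm, Ī = 1312.2 cm⁴.
Top flange: 28 × 2.4, A = 67.2 cm², y = 30.6 cm, Ī = 32.256 cm⁴.
By symmetry the centroid is at mid-height, ȳ = 15.9 cm.
Transfer each piece to the horizontal centroidal axis using Ī + A·d² with d = y − 15.9:
  bottom flange: d = -14.7 cm → contributes +14 554 cm⁴
  web: d = 0 cm → contributes +1312.2 cm⁴
  top flange: d = 14.7 cm → contributes +14 554 cm⁴
Total I = 30 419 cm⁴.

I_xx ≈ 3.04 × 10⁴ cm⁴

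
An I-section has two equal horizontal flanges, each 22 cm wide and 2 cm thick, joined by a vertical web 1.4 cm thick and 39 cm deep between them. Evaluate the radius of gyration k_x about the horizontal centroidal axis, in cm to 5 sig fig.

k_x ≈ 17.552 cm

Break the section into simple shapes (no overlaps), measuring from the bottom-left corner of the bounding box.
Bottom flange: 22 × 2, A = 44 cm², y = 1 cm, Ī = 14.66667 cm⁴.
Web: 1.4 × 39, A = 54.6 cm², y = 21.5 cm, Ī = 6920.55 cm⁴.
Top flange: 22 × 2, A = 44 cm², y = 42 cm, Ī = 14.66667 cm⁴.
By symmetry the centroid is at mid-height, ȳ = 21.5 cm.
Transfer each piece to the horizontal centroidal axis using Ī + A·d² with d = y − 21.5:
  bottom flange: d = -20.5 cm → contributes +18505.67 cm⁴
  web: d = 0 cm → contributes +6920.55 cm⁴
  top flange: d = 20.5 cm → contributes +18505.67 cm⁴
Total I = 43931.88 cm⁴.
Radius of gyration: k = √(I/A) = √(43931.88 / 142.6) = 17.55214 cm.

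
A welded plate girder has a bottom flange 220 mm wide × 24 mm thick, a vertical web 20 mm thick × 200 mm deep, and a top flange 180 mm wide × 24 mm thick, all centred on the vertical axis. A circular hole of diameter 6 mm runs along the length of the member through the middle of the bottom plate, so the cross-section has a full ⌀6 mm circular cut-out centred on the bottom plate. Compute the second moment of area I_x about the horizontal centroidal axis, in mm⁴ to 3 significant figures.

Treat the section as a set of non-overlapping primitives; coordinates are from the bounding-box lower-left.
Bottom plate: 220 × 24, A = 5 280 mm², y = 12 mm, Ī = 253 440 mm⁴.
Web plate: 20 × 200, A = 4 000 mm², y = 124 mm, Ī = 13 333 333 mm⁴.
Top plate: 180 × 24, A = 4 320 mm², y = 236 mm, Ī = 207 360 mm⁴.
Hole (subtracted): ⌀6, A = 28.274 mm², y = 12 mm, Ī = 63.617 mm⁴.
Centroid: ȳ = ΣA·y / ΣA = 116.31 mm.
Transfer each piece to the horizontal centroidal axis using Ī + A·d² with d = y − 116.31:
  bottom plate: d = -104.31 mm → contributes +57 703 961 mm⁴
  web plate: d = 7.689 mm → contributes +13 569 817 mm⁴
  top plate: d = 119.69 mm → contributes +62 093 354 mm⁴
  hole: d = -104.31 mm → contributes −307 710 mm⁴
Total I = 133 059 422 mm⁴.

I_x ≈ 1.33 × 10⁸ mm⁴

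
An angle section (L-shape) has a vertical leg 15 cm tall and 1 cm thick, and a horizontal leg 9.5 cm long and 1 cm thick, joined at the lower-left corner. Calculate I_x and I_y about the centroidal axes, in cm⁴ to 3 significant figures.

Break the section into simple shapes (no overlaps), measuring from the bottom-left corner of the bounding box.
Vertical leg: 1 × 15, A = 15 cm², y = 7.5 cm, Ī = 281.25 cm⁴.
Horizontal leg (remainder): 8.5 × 1, A = 8.5 cm², y = 0.5 cm, Ī = 0.70833 cm⁴.
Centroid: ȳ = ΣA·y / ΣA = 4.9681 cm.
Transfer each piece to the centroidal x-axis using Ī + A·d² with d = y − 4.9681:
  vertical leg: d = 2.5319 cm → contributes +377.41 cm⁴
  horizontal leg (remainder): d = -4.4681 cm → contributes +170.4 cm⁴
Total I = 547.81 cm⁴.
For the y-axis: x̄ = 2.2181 cm.
Repeating about the centroidal y-axis gives I_y = 174.84 cm⁴.

I_x ≈ 548 cm⁴, I_y ≈ 175 cm⁴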